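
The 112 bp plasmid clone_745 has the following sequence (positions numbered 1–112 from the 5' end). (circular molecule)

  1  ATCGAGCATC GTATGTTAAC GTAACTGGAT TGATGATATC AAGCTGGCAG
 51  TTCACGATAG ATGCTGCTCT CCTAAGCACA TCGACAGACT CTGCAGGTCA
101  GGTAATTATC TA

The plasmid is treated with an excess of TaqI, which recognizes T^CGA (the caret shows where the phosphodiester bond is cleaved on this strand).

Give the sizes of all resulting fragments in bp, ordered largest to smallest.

TaqI sites (TCGA) start at positions 2, 81.
TaqI cuts after the first base of each site, so after positions 2, 81.
Circular molecule, 2 cuts → 2 fragments:
  3–81 → 79 bp
  82–112 then 1–2 → 31 + 2 = 33 bp
Sorted largest to smallest: 79, 33 bp.

79, 33 bp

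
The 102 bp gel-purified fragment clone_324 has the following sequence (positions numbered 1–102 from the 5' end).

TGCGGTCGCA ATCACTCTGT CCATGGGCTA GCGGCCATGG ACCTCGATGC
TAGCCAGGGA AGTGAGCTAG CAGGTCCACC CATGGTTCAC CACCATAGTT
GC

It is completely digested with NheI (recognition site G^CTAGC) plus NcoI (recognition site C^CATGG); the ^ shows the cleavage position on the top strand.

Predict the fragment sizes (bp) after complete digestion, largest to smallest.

NheI sites (GCTAGC) start at positions 27, 49, 66.
NheI cuts after the first base of each site, so after positions 27, 49, 66.
NcoI sites (CCATGG) start at positions 21, 35, 80.
NcoI cuts after the first base of each site, so after positions 21, 35, 80.
Combined cut positions: 21, 27, 35, 49, 66, 80.
Linear molecule, 6 cuts → 7 fragments:
  1–21 → 21 bp
  22–27 → 6 bp
  28–35 → 8 bp
  36–49 → 14 bp
  50–66 → 17 bp
  67–80 → 14 bp
  81–102 → 22 bp
Sorted largest to smallest: 22, 21, 17, 14, 14, 8, 6 bp.

22, 21, 17, 14, 14, 8, 6 bp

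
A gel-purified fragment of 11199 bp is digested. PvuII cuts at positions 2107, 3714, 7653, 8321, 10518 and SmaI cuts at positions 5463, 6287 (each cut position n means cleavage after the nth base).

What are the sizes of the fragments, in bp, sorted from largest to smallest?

Combined cut positions (sorted): 2107, 3714, 5463, 6287, 7653, 8321, 10518.
Linear molecule, 7 cuts → 8 fragments:
  2107 − 0 = 2107 bp
  3714 − 2107 = 1607 bp
  5463 − 3714 = 1749 bp
  6287 − 5463 = 824 bp
  7653 − 6287 = 1366 bp
  8321 − 7653 = 668 bp
  10518 − 8321 = 2197 bp
  11199 − 10518 = 681 bp
Sorted largest to smallest: 2197, 2107, 1749, 1607, 1366, 824, 681, 668 bp.

2197, 2107, 1749, 1607, 1366, 824, 681, 668 bp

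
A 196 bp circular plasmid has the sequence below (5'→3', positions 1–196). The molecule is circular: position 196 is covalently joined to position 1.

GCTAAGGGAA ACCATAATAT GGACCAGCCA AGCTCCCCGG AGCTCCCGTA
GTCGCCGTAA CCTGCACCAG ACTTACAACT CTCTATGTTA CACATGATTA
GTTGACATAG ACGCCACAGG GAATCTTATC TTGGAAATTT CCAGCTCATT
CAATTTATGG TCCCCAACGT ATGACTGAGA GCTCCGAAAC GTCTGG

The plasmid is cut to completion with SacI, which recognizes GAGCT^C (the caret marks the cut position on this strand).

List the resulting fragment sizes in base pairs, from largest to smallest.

SacI sites (GAGCTC) start at positions 40, 179.
SacI cuts after base 5 of each site (before the last base), so after positions 44, 183.
Circular molecule, 2 cuts → 2 fragments:
  45–183 → 139 bp
  184–196 then 1–44 → 13 + 44 = 57 bp
Sorted largest to smallest: 139, 57 bp.

139, 57 bp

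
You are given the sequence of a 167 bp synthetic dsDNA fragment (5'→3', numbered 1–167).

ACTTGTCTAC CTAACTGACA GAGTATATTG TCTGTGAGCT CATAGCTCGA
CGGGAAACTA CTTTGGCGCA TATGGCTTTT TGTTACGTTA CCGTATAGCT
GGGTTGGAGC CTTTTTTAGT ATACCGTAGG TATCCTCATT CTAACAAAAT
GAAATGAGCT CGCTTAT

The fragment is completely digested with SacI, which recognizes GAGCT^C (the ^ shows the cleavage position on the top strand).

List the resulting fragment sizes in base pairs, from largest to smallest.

120, 40, 7 bp

SacI sites (GAGCTC) start at positions 36, 156.
SacI cuts after base 5 of each site (before the last base), so after positions 40, 160.
Linear molecule, 2 cuts → 3 fragments:
  1–40 → 40 bp
  41–160 → 120 bp
  161–167 → 7 bp
Sorted largest to smallest: 120, 40, 7 bp.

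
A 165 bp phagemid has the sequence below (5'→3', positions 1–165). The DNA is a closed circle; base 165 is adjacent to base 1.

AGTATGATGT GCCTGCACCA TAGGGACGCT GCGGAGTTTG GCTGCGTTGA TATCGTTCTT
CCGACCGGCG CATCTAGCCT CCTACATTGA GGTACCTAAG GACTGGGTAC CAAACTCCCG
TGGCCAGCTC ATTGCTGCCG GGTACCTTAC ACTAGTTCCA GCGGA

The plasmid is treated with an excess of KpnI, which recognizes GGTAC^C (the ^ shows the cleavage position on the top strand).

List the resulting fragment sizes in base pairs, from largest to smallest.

KpnI sites (GGTACC) start at positions 91, 106, 141.
KpnI cuts after base 5 of each site (before the last base), so after positions 95, 110, 145.
Circular molecule, 3 cuts → 3 fragments:
  96–110 → 15 bp
  111–145 → 35 bp
  146–165 then 1–95 → 20 + 95 = 115 bp
Sorted largest to smallest: 115, 35, 15 bp.

115, 35, 15 bp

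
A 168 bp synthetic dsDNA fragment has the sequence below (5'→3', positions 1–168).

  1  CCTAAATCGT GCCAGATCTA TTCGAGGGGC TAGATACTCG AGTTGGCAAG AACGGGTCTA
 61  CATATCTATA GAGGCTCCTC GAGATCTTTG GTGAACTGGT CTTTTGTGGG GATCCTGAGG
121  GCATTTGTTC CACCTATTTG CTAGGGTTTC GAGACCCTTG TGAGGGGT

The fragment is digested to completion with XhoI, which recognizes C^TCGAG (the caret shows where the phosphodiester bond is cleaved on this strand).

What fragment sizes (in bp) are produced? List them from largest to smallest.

XhoI sites (CTCGAG) start at positions 37, 78.
XhoI cuts after the first base of each site, so after positions 37, 78.
Linear molecule, 2 cuts → 3 fragments:
  1–37 → 37 bp
  38–78 → 41 bp
  79–168 → 90 bp
Sorted largest to smallest: 90, 41, 37 bp.

90, 41, 37 bp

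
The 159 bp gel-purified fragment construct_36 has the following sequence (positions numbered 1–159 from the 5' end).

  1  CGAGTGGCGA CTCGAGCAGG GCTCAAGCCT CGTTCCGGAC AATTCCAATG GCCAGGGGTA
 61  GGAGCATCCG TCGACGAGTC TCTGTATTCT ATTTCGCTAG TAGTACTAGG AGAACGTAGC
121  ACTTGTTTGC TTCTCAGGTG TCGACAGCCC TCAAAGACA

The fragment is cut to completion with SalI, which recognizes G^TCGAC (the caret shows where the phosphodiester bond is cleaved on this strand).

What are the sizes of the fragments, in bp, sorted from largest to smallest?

70, 70, 19 bp

SalI sites (GTCGAC) start at positions 70, 140.
SalI cuts after the first base of each site, so after positions 70, 140.
Linear molecule, 2 cuts → 3 fragments:
  1–70 → 70 bp
  71–140 → 70 bp
  141–159 → 19 bp
Sorted largest to smallest: 70, 70, 19 bp.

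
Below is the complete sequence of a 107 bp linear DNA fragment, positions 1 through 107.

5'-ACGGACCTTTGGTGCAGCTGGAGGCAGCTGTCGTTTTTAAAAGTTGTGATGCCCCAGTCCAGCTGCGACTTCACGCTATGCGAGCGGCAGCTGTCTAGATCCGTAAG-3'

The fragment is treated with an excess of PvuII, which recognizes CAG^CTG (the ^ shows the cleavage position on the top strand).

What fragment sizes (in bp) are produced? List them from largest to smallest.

PvuII sites (CAGCTG) start at positions 15, 25, 60, 88.
PvuII cuts after base 3 of each site, so after positions 17, 27, 62, 90.
Linear molecule, 4 cuts → 5 fragments:
  1–17 → 17 bp
  18–27 → 10 bp
  28–62 → 35 bp
  63–90 → 28 bp
  91–107 → 17 bp
Sorted largest to smallest: 35, 28, 17, 17, 10 bp.

35, 28, 17, 17, 10 bp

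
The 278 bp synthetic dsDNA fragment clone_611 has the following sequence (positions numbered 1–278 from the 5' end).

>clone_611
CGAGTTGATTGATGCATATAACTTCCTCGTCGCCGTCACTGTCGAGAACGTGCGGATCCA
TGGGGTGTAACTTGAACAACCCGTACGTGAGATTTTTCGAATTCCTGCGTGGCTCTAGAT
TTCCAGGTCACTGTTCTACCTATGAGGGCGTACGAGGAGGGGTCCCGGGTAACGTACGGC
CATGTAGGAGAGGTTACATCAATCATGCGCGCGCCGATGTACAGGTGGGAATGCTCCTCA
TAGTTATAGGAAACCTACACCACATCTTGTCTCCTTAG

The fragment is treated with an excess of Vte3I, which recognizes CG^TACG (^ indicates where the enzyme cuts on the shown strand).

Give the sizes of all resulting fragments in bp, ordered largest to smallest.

104, 83, 67, 24 bp

Vte3I sites (CGTACG) start at positions 82, 149, 173.
Vte3I cuts after base 2 of each site, so after positions 83, 150, 174.
Linear molecule, 3 cuts → 4 fragments:
  1–83 → 83 bp
  84–150 → 67 bp
  151–174 → 24 bp
  175–278 → 104 bp
Sorted largest to smallest: 104, 83, 67, 24 bp.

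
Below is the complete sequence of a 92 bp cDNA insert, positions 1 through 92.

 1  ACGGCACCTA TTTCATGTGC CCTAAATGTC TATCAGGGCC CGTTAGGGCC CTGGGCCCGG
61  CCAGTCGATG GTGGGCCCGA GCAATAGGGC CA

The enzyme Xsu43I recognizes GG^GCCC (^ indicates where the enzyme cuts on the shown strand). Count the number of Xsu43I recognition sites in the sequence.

GGGCCC occurs starting at positions 36, 46, 53, 73.
Xsu43I cuts at 4 sites.

4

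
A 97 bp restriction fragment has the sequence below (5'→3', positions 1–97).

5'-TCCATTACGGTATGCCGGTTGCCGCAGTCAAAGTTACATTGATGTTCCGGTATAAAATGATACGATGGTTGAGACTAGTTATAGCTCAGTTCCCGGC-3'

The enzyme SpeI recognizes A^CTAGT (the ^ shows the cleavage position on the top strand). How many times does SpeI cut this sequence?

ACTAGT occurs starting at position 74.
SpeI cuts at 1 site.

1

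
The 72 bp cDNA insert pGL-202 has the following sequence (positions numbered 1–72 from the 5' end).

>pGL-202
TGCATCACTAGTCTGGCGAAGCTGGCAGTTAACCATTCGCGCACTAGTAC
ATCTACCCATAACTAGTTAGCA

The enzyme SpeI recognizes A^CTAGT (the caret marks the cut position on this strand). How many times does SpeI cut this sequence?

ACTAGT occurs starting at positions 7, 43, 62.
SpeI cuts at 3 sites.

3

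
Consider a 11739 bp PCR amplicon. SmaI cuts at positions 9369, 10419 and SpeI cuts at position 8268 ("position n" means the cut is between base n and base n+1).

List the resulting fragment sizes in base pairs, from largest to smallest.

Combined cut positions (sorted): 8268, 9369, 10419.
Linear molecule, 3 cuts → 4 fragments:
  8268 − 0 = 8268 bp
  9369 − 8268 = 1101 bp
  10419 − 9369 = 1050 bp
  11739 − 10419 = 1320 bp
Sorted largest to smallest: 8268, 1320, 1101, 1050 bp.

8268, 1320, 1101, 1050 bp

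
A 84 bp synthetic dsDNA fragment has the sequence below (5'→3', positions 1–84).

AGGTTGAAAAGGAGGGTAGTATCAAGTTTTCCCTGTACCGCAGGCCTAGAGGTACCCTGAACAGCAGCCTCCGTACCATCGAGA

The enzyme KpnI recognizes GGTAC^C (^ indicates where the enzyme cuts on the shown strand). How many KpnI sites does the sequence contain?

GGTACC occurs starting at position 51.
KpnI cuts at 1 site.

1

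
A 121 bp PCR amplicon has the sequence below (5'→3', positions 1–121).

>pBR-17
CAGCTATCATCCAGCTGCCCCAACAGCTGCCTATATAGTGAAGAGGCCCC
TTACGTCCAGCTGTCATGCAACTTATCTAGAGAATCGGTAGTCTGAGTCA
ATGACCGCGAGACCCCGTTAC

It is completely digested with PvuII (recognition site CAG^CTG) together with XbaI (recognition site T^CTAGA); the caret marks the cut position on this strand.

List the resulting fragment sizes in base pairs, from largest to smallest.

PvuII sites (CAGCTG) start at positions 12, 24, 58.
PvuII cuts after base 3 of each site, so after positions 14, 26, 60.
The XbaI site (TCTAGA) starts at position 76.
XbaI cuts after the first base of each site, so after position 76.
Combined cut positions: 14, 26, 60, 76.
Linear molecule, 4 cuts → 5 fragments:
  1–14 → 14 bp
  15–26 → 12 bp
  27–60 → 34 bp
  61–76 → 16 bp
  77–121 → 45 bp
Sorted largest to smallest: 45, 34, 16, 14, 12 bp.

45, 34, 16, 14, 12 bp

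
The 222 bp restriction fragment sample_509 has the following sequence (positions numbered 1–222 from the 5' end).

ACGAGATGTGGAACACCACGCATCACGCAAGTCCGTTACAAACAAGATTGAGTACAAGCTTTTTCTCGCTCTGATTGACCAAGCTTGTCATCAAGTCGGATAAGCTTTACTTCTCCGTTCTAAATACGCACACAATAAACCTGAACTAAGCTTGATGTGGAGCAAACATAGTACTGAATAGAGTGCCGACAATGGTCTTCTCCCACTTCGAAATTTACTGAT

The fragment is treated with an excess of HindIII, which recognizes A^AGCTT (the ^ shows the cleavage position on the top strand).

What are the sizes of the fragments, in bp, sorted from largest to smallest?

HindIII sites (AAGCTT) start at positions 56, 81, 102, 148.
HindIII cuts after the first base of each site, so after positions 56, 81, 102, 148.
Linear molecule, 4 cuts → 5 fragments:
  1–56 → 56 bp
  57–81 → 25 bp
  82–102 → 21 bp
  103–148 → 46 bp
  149–222 → 74 bp
Sorted largest to smallest: 74, 56, 46, 25, 21 bp.

74, 56, 46, 25, 21 bp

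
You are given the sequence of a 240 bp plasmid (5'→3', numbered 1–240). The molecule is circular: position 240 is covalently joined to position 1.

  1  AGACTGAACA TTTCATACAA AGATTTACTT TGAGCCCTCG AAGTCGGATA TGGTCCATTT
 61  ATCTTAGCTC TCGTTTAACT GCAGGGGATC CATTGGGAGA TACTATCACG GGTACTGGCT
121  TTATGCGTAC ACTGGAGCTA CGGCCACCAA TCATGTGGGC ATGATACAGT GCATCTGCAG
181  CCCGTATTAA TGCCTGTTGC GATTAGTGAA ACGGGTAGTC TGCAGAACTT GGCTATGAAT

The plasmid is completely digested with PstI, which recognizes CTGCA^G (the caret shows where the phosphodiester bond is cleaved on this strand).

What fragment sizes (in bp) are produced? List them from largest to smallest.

99, 96, 45 bp

PstI sites (CTGCAG) start at positions 79, 175, 220.
PstI cuts after base 5 of each site (before the last base), so after positions 83, 179, 224.
Circular molecule, 3 cuts → 3 fragments:
  84–179 → 96 bp
  180–224 → 45 bp
  225–240 then 1–83 → 16 + 83 = 99 bp
Sorted largest to smallest: 99, 96, 45 bp.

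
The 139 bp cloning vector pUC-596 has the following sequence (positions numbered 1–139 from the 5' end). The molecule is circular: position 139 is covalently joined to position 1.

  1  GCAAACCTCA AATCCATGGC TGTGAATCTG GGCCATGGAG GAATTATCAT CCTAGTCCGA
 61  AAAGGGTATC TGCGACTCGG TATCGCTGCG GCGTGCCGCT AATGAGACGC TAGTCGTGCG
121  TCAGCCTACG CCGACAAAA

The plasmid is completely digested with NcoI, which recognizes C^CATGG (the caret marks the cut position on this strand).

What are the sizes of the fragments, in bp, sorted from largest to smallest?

NcoI sites (CCATGG) start at positions 14, 33.
NcoI cuts after the first base of each site, so after positions 14, 33.
Circular molecule, 2 cuts → 2 fragments:
  15–33 → 19 bp
  34–139 then 1–14 → 106 + 14 = 120 bp
Sorted largest to smallest: 120, 19 bp.

120, 19 bp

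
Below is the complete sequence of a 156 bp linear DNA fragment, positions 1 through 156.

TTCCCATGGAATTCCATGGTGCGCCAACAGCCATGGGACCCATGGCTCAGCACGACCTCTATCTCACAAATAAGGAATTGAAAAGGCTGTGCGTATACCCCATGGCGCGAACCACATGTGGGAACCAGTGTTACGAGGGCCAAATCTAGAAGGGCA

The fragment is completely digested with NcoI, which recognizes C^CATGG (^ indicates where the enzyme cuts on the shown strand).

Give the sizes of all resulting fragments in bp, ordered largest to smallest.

60, 56, 17, 10, 9, 4 bp

NcoI sites (CCATGG) start at positions 4, 14, 31, 40, 100.
NcoI cuts after the first base of each site, so after positions 4, 14, 31, 40, 100.
Linear molecule, 5 cuts → 6 fragments:
  1–4 → 4 bp
  5–14 → 10 bp
  15–31 → 17 bp
  32–40 → 9 bp
  41–100 → 60 bp
  101–156 → 56 bp
Sorted largest to smallest: 60, 56, 17, 10, 9, 4 bp.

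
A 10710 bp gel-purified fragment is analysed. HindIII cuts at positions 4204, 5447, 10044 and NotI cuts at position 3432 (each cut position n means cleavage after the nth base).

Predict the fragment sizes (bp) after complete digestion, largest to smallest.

4597, 3432, 1243, 772, 666 bp

Combined cut positions (sorted): 3432, 4204, 5447, 10044.
Linear molecule, 4 cuts → 5 fragments:
  3432 − 0 = 3432 bp
  4204 − 3432 = 772 bp
  5447 − 4204 = 1243 bp
  10044 − 5447 = 4597 bp
  10710 − 10044 = 666 bp
Sorted largest to smallest: 4597, 3432, 1243, 772, 666 bp.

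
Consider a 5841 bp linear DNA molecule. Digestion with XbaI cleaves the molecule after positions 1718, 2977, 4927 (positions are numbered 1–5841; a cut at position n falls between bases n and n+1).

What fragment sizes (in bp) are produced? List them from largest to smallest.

1950, 1718, 1259, 914 bp

Linear molecule, 3 cuts → 4 fragments:
  1718 − 0 = 1718 bp
  2977 − 1718 = 1259 bp
  4927 − 2977 = 1950 bp
  5841 − 4927 = 914 bp
Sorted largest to smallest: 1950, 1718, 1259, 914 bp.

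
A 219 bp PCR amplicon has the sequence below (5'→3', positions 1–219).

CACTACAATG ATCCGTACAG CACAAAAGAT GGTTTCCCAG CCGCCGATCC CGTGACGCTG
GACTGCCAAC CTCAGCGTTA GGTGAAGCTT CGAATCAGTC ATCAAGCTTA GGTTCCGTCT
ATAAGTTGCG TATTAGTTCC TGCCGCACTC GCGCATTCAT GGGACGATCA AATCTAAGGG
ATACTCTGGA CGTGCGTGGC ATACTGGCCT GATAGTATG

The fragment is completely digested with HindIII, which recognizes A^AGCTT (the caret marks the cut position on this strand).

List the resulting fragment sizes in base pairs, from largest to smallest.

115, 85, 19 bp

HindIII sites (AAGCTT) start at positions 85, 104.
HindIII cuts after the first base of each site, so after positions 85, 104.
Linear molecule, 2 cuts → 3 fragments:
  1–85 → 85 bp
  86–104 → 19 bp
  105–219 → 115 bp
Sorted largest to smallest: 115, 85, 19 bp.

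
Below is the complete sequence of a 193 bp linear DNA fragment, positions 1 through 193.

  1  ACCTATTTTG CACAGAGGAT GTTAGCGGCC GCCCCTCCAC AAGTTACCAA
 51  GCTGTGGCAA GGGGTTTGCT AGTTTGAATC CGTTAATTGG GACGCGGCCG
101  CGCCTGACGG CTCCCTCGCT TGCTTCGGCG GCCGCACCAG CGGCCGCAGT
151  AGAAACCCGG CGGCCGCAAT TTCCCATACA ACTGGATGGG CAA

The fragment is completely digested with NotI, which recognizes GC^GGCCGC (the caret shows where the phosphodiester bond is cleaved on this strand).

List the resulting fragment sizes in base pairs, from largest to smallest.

69, 34, 32, 26, 20, 12 bp

NotI sites (GCGGCCGC) start at positions 25, 94, 128, 140, 160.
NotI cuts after base 2 of each site, so after positions 26, 95, 129, 141, 161.
Linear molecule, 5 cuts → 6 fragments:
  1–26 → 26 bp
  27–95 → 69 bp
  96–129 → 34 bp
  130–141 → 12 bp
  142–161 → 20 bp
  162–193 → 32 bp
Sorted largest to smallest: 69, 34, 32, 26, 20, 12 bp.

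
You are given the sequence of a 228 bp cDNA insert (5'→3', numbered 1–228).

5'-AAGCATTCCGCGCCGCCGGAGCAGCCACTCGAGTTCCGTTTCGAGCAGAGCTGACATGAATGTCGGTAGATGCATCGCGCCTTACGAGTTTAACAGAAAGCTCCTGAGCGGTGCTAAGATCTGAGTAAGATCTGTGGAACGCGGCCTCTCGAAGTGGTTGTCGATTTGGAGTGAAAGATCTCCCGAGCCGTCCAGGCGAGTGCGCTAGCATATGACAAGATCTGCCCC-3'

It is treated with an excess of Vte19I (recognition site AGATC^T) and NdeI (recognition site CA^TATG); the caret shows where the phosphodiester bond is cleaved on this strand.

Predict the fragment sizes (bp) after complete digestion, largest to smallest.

121, 48, 30, 12, 11, 6 bp

Vte19I sites (AGATCT) start at positions 117, 128, 176, 218.
Vte19I cuts after base 5 of each site (before the last base), so after positions 121, 132, 180, 222.
The NdeI site (CATATG) starts at position 209.
NdeI cuts after base 2 of each site, so after position 210.
Combined cut positions: 121, 132, 180, 210, 222.
Linear molecule, 5 cuts → 6 fragments:
  1–121 → 121 bp
  122–132 → 11 bp
  133–180 → 48 bp
  181–210 → 30 bp
  211–222 → 12 bp
  223–228 → 6 bp
Sorted largest to smallest: 121, 48, 30, 12, 11, 6 bp.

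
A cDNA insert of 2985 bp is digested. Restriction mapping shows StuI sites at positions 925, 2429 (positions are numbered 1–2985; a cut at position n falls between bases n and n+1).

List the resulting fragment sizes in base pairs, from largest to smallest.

1504, 925, 556 bp

Linear molecule, 2 cuts → 3 fragments:
  925 − 0 = 925 bp
  2429 − 925 = 1504 bp
  2985 − 2429 = 556 bp
Sorted largest to smallest: 1504, 925, 556 bp.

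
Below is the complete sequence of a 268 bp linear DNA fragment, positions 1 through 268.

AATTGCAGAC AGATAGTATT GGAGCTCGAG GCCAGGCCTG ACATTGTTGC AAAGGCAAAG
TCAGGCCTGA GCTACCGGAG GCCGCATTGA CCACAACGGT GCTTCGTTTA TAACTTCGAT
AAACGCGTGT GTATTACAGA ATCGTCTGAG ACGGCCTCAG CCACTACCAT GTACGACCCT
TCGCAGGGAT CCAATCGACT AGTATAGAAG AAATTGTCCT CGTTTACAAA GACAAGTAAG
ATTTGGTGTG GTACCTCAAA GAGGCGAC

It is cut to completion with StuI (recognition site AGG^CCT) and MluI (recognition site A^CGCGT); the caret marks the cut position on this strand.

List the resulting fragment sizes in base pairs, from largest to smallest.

StuI sites (AGGCCT) start at positions 34, 63.
StuI cuts after base 3 of each site, so after positions 36, 65.
The MluI site (ACGCGT) starts at position 123.
MluI cuts after the first base of each site, so after position 123.
Combined cut positions: 36, 65, 123.
Linear molecule, 3 cuts → 4 fragments:
  1–36 → 36 bp
  37–65 → 29 bp
  66–123 → 58 bp
  124–268 → 145 bp
Sorted largest to smallest: 145, 58, 36, 29 bp.

145, 58, 36, 29 bp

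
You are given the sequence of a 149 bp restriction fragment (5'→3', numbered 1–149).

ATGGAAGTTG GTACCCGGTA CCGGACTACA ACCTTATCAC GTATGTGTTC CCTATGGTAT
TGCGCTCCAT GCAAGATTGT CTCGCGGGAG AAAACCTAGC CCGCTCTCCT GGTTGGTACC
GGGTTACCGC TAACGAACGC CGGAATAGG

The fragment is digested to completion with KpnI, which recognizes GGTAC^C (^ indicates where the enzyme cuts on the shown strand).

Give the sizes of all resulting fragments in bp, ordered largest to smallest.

KpnI sites (GGTACC) start at positions 10, 17, 115.
KpnI cuts after base 5 of each site (before the last base), so after positions 14, 21, 119.
Linear molecule, 3 cuts → 4 fragments:
  1–14 → 14 bp
  15–21 → 7 bp
  22–119 → 98 bp
  120–149 → 30 bp
Sorted largest to smallest: 98, 30, 14, 7 bp.

98, 30, 14, 7 bp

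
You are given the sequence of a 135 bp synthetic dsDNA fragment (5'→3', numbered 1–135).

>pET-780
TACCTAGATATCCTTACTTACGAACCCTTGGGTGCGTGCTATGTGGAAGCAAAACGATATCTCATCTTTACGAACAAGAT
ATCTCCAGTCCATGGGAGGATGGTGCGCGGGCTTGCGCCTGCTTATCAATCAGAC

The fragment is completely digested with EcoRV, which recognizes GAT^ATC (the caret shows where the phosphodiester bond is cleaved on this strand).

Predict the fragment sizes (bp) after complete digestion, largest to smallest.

EcoRV sites (GATATC) start at positions 7, 56, 78.
EcoRV cuts after base 3 of each site, so after positions 9, 58, 80.
Linear molecule, 3 cuts → 4 fragments:
  1–9 → 9 bp
  10–58 → 49 bp
  59–80 → 22 bp
  81–135 → 55 bp
Sorted largest to smallest: 55, 49, 22, 9 bp.

55, 49, 22, 9 bp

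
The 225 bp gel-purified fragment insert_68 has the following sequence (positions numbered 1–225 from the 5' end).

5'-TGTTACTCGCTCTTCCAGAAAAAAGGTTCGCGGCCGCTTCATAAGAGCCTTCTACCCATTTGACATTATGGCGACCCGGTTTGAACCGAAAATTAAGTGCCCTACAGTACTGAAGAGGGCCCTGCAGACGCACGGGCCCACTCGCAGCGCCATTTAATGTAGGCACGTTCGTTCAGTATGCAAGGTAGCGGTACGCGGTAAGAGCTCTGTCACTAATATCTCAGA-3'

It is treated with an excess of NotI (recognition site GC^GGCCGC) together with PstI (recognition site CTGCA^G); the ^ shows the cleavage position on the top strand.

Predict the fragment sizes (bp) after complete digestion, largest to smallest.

99, 95, 31 bp

The NotI site (GCGGCCGC) starts at position 30.
NotI cuts after base 2 of each site, so after position 31.
The PstI site (CTGCAG) starts at position 122.
PstI cuts after base 5 of each site (before the last base), so after position 126.
Combined cut positions: 31, 126.
Linear molecule, 2 cuts → 3 fragments:
  1–31 → 31 bp
  32–126 → 95 bp
  127–225 → 99 bp
Sorted largest to smallest: 99, 95, 31 bp.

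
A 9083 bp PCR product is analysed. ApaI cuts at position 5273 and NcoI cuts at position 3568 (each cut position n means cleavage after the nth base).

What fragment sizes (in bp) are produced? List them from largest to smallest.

3810, 3568, 1705 bp

Combined cut positions (sorted): 3568, 5273.
Linear molecule, 2 cuts → 3 fragments:
  3568 − 0 = 3568 bp
  5273 − 3568 = 1705 bp
  9083 − 5273 = 3810 bp
Sorted largest to smallest: 3810, 3568, 1705 bp.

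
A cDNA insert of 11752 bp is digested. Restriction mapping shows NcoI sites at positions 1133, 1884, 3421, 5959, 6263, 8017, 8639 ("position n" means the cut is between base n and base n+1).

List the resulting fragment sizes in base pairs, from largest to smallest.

Linear molecule, 7 cuts → 8 fragments:
  1133 − 0 = 1133 bp
  1884 − 1133 = 751 bp
  3421 − 1884 = 1537 bp
  5959 − 3421 = 2538 bp
  6263 − 5959 = 304 bp
  8017 − 6263 = 1754 bp
  8639 − 8017 = 622 bp
  11752 − 8639 = 3113 bp
Sorted largest to smallest: 3113, 2538, 1754, 1537, 1133, 751, 622, 304 bp.

3113, 2538, 1754, 1537, 1133, 751, 622, 304 bp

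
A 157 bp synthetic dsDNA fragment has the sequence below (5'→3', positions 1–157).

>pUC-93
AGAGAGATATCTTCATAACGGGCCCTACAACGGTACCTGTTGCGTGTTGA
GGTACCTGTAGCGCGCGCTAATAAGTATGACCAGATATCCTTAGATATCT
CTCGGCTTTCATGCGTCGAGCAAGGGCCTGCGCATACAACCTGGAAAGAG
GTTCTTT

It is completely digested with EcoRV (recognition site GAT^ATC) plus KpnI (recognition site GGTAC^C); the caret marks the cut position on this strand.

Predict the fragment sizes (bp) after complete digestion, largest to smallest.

EcoRV sites (GATATC) start at positions 6, 84, 94.
EcoRV cuts after base 3 of each site, so after positions 8, 86, 96.
KpnI sites (GGTACC) start at positions 32, 51.
KpnI cuts after base 5 of each site (before the last base), so after positions 36, 55.
Combined cut positions: 8, 36, 55, 86, 96.
Linear molecule, 5 cuts → 6 fragments:
  1–8 → 8 bp
  9–36 → 28 bp
  37–55 → 19 bp
  56–86 → 31 bp
  87–96 → 10 bp
  97–157 → 61 bp
Sorted largest to smallest: 61, 31, 28, 19, 10, 8 bp.

61, 31, 28, 19, 10, 8 bp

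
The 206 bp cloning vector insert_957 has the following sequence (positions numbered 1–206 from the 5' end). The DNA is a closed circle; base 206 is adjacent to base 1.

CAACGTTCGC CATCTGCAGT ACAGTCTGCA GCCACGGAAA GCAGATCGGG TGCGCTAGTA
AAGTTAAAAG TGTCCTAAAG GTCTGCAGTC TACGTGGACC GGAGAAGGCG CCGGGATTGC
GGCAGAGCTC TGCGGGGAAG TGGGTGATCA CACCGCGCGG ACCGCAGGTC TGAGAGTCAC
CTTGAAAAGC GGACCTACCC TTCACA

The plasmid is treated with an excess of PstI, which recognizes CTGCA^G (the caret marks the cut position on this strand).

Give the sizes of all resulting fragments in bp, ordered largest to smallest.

PstI sites (CTGCAG) start at positions 14, 26, 83.
PstI cuts after base 5 of each site (before the last base), so after positions 18, 30, 87.
Circular molecule, 3 cuts → 3 fragments:
  19–30 → 12 bp
  31–87 → 57 bp
  88–206 then 1–18 → 119 + 18 = 137 bp
Sorted largest to smallest: 137, 57, 12 bp.

137, 57, 12 bp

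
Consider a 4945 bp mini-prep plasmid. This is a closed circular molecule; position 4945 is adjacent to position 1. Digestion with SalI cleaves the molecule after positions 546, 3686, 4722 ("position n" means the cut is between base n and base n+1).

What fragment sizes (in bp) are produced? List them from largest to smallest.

Circular molecule, 3 cuts → 3 fragments:
  3686 − 546 = 3140 bp
  4722 − 3686 = 1036 bp
  wrap: 4945 − 4722 + 546 = 769 bp
Sorted largest to smallest: 3140, 1036, 769 bp.

3140, 1036, 769 bp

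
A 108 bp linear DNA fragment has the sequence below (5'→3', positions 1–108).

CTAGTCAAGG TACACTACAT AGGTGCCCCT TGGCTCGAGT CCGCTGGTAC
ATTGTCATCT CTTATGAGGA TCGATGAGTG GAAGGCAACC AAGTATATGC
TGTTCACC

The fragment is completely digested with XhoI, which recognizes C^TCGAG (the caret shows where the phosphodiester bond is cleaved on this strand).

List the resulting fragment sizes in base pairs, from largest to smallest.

The XhoI site (CTCGAG) starts at position 34.
XhoI cuts after the first base of each site, so after position 34.
Linear molecule, 1 cut → 2 fragments:
  1–34 → 34 bp
  35–108 → 74 bp
Sorted largest to smallest: 74, 34 bp.

74, 34 bp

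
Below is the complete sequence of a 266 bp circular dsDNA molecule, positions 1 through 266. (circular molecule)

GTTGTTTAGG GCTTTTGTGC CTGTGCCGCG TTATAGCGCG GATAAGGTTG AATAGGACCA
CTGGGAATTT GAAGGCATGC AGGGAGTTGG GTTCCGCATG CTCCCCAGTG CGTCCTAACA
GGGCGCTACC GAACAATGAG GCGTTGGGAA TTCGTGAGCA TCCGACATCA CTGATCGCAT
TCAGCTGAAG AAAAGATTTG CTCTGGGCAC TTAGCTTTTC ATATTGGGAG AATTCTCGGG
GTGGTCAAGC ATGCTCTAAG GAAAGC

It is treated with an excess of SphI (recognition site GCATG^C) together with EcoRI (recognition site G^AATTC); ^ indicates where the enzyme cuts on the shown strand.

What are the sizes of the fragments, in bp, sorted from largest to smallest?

92, 82, 48, 23, 21 bp

SphI sites (GCATGC) start at positions 75, 96, 249.
SphI cuts after base 5 of each site (before the last base), so after positions 79, 100, 253.
EcoRI sites (GAATTC) start at positions 148, 230.
EcoRI cuts after the first base of each site, so after positions 148, 230.
Combined cut positions: 79, 100, 148, 230, 253.
Circular molecule, 5 cuts → 5 fragments:
  80–100 → 21 bp
  101–148 → 48 bp
  149–230 → 82 bp
  231–253 → 23 bp
  254–266 then 1–79 → 13 + 79 = 92 bp
Sorted largest to smallest: 92, 82, 48, 23, 21 bp.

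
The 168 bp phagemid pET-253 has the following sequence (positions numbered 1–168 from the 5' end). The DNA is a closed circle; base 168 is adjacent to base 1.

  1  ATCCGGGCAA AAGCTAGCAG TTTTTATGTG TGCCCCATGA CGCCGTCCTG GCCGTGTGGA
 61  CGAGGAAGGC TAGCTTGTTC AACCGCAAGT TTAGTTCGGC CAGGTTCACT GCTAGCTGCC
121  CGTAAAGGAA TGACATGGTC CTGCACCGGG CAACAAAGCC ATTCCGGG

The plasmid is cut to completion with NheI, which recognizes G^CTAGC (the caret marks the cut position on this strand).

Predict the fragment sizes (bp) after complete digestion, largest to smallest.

NheI sites (GCTAGC) start at positions 13, 69, 111.
NheI cuts after the first base of each site, so after positions 13, 69, 111.
Circular molecule, 3 cuts → 3 fragments:
  14–69 → 56 bp
  70–111 → 42 bp
  112–168 then 1–13 → 57 + 13 = 70 bp
Sorted largest to smallest: 70, 56, 42 bp.

70, 56, 42 bp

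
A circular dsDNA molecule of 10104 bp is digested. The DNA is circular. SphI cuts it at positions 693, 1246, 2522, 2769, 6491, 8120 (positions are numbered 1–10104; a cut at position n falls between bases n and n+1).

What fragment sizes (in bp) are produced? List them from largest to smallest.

Circular molecule, 6 cuts → 6 fragments:
  1246 − 693 = 553 bp
  2522 − 1246 = 1276 bp
  2769 − 2522 = 247 bp
  6491 − 2769 = 3722 bp
  8120 − 6491 = 1629 bp
  wrap: 10104 − 8120 + 693 = 2677 bp
Sorted largest to smallest: 3722, 2677, 1629, 1276, 553, 247 bp.

3722, 2677, 1629, 1276, 553, 247 bp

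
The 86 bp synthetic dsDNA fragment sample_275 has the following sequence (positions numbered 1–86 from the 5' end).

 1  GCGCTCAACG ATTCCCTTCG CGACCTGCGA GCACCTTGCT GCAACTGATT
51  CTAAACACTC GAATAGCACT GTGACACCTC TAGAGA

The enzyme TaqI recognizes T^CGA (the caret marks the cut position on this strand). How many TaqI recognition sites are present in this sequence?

1

TCGA occurs starting at position 59.
TaqI cuts at 1 site.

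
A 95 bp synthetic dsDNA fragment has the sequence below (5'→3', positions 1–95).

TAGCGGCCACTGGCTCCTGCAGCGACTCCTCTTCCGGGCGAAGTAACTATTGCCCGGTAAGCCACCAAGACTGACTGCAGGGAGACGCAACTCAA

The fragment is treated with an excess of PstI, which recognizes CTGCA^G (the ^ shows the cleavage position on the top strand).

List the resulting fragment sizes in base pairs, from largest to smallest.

58, 21, 16 bp

PstI sites (CTGCAG) start at positions 17, 75.
PstI cuts after base 5 of each site (before the last base), so after positions 21, 79.
Linear molecule, 2 cuts → 3 fragments:
  1–21 → 21 bp
  22–79 → 58 bp
  80–95 → 16 bp
Sorted largest to smallest: 58, 21, 16 bp.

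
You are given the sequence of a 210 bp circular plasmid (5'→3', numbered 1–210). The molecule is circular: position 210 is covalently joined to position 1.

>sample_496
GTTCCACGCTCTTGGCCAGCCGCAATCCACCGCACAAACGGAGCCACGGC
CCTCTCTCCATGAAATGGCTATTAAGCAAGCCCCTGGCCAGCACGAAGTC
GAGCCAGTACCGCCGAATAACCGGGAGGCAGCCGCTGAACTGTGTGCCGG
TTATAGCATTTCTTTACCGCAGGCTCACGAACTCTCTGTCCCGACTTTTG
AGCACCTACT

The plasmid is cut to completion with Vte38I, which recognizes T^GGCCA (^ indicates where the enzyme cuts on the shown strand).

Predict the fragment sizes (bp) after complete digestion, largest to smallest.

138, 72 bp

Vte38I sites (TGGCCA) start at positions 13, 85.
Vte38I cuts after the first base of each site, so after positions 13, 85.
Circular molecule, 2 cuts → 2 fragments:
  14–85 → 72 bp
  86–210 then 1–13 → 125 + 13 = 138 bp
Sorted largest to smallest: 138, 72 bp.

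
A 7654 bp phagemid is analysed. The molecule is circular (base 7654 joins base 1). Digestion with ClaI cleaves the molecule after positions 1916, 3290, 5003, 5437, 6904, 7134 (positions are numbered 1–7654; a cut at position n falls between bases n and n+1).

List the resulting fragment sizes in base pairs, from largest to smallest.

2436, 1713, 1467, 1374, 434, 230 bp

Circular molecule, 6 cuts → 6 fragments:
  3290 − 1916 = 1374 bp
  5003 − 3290 = 1713 bp
  5437 − 5003 = 434 bp
  6904 − 5437 = 1467 bp
  7134 − 6904 = 230 bp
  wrap: 7654 − 7134 + 1916 = 2436 bp
Sorted largest to smallest: 2436, 1713, 1467, 1374, 434, 230 bp.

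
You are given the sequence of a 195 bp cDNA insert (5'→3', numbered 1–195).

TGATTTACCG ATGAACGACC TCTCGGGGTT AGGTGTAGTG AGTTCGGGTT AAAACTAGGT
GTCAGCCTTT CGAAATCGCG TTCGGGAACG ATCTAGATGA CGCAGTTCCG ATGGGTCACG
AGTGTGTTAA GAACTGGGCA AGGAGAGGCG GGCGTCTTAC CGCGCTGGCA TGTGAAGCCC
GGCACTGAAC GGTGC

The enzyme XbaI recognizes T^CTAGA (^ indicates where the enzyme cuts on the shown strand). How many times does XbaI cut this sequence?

1

TCTAGA occurs starting at position 92.
XbaI cuts at 1 site.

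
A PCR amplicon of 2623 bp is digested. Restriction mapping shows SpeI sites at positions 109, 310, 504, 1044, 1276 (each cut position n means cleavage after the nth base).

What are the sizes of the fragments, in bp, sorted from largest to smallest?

1347, 540, 232, 201, 194, 109 bp

Linear molecule, 5 cuts → 6 fragments:
  109 − 0 = 109 bp
  310 − 109 = 201 bp
  504 − 310 = 194 bp
  1044 − 504 = 540 bp
  1276 − 1044 = 232 bp
  2623 − 1276 = 1347 bp
Sorted largest to smallest: 1347, 540, 232, 201, 194, 109 bp.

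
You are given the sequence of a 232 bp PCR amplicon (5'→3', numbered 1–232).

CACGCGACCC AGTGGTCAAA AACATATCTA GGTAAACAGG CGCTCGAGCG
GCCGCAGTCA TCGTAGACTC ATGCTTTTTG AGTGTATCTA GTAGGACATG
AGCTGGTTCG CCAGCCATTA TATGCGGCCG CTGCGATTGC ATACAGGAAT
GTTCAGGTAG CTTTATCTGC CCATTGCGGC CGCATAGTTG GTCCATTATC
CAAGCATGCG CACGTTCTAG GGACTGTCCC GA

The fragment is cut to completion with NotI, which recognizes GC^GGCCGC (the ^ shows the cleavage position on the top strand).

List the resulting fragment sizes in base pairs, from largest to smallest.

NotI sites (GCGGCCGC) start at positions 48, 124, 176.
NotI cuts after base 2 of each site, so after positions 49, 125, 177.
Linear molecule, 3 cuts → 4 fragments:
  1–49 → 49 bp
  50–125 → 76 bp
  126–177 → 52 bp
  178–232 → 55 bp
Sorted largest to smallest: 76, 55, 52, 49 bp.

76, 55, 52, 49 bp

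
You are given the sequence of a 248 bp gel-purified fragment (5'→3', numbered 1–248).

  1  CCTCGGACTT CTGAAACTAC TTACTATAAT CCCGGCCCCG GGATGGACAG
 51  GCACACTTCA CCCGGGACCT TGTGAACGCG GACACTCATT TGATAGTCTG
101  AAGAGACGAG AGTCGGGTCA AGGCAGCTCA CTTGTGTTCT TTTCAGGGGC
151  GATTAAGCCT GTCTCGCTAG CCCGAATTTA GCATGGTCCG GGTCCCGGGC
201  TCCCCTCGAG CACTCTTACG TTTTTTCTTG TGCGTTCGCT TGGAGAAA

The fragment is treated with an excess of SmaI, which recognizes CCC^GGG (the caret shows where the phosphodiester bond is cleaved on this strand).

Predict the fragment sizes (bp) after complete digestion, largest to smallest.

SmaI sites (CCCGGG) start at positions 37, 61, 194.
SmaI cuts after base 3 of each site, so after positions 39, 63, 196.
Linear molecule, 3 cuts → 4 fragments:
  1–39 → 39 bp
  40–63 → 24 bp
  64–196 → 133 bp
  197–248 → 52 bp
Sorted largest to smallest: 133, 52, 39, 24 bp.

133, 52, 39, 24 bp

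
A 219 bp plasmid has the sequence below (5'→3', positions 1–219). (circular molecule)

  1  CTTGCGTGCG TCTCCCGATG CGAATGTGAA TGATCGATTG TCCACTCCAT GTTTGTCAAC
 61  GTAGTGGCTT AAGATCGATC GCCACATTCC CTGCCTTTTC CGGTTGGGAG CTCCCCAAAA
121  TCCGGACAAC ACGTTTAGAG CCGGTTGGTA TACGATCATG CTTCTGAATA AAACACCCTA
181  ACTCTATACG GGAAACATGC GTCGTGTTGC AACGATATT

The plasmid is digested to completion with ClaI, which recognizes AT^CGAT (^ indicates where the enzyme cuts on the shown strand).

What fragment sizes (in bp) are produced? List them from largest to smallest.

ClaI sites (ATCGAT) start at positions 33, 74.
ClaI cuts after base 2 of each site, so after positions 34, 75.
Circular molecule, 2 cuts → 2 fragments:
  35–75 → 41 bp
  76–219 then 1–34 → 144 + 34 = 178 bp
Sorted largest to smallest: 178, 41 bp.

178, 41 bp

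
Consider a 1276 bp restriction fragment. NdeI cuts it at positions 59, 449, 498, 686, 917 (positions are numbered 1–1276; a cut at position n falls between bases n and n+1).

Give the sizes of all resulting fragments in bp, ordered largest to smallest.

390, 359, 231, 188, 59, 49 bp

Linear molecule, 5 cuts → 6 fragments:
  59 − 0 = 59 bp
  449 − 59 = 390 bp
  498 − 449 = 49 bp
  686 − 498 = 188 bp
  917 − 686 = 231 bp
  1276 − 917 = 359 bp
Sorted largest to smallest: 390, 359, 231, 188, 59, 49 bp.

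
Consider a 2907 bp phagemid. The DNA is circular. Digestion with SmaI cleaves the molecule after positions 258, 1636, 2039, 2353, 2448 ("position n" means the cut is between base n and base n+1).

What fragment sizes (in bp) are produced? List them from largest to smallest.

Circular molecule, 5 cuts → 5 fragments:
  1636 − 258 = 1378 bp
  2039 − 1636 = 403 bp
  2353 − 2039 = 314 bp
  2448 − 2353 = 95 bp
  wrap: 2907 − 2448 + 258 = 717 bp
Sorted largest to smallest: 1378, 717, 403, 314, 95 bp.

1378, 717, 403, 314, 95 bp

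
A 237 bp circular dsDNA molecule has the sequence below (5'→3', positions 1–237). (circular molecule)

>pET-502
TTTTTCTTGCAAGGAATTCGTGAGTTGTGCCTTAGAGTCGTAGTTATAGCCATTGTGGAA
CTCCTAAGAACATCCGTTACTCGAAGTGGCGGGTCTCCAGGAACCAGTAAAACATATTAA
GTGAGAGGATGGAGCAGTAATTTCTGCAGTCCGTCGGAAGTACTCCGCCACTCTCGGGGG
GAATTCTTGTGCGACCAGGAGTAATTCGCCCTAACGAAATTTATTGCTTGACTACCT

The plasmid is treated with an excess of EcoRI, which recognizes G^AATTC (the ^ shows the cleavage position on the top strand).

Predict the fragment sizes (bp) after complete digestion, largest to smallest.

EcoRI sites (GAATTC) start at positions 14, 181.
EcoRI cuts after the first base of each site, so after positions 14, 181.
Circular molecule, 2 cuts → 2 fragments:
  15–181 → 167 bp
  182–237 then 1–14 → 56 + 14 = 70 bp
Sorted largest to smallest: 167, 70 bp.

167, 70 bp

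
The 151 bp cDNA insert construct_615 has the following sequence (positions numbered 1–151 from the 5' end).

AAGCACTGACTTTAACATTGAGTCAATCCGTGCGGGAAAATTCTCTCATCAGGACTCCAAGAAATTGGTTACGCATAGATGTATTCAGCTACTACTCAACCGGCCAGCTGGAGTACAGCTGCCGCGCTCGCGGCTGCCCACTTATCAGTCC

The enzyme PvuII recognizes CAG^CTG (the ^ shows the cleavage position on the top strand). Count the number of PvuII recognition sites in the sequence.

CAGCTG occurs starting at positions 105, 116.
PvuII cuts at 2 sites.

2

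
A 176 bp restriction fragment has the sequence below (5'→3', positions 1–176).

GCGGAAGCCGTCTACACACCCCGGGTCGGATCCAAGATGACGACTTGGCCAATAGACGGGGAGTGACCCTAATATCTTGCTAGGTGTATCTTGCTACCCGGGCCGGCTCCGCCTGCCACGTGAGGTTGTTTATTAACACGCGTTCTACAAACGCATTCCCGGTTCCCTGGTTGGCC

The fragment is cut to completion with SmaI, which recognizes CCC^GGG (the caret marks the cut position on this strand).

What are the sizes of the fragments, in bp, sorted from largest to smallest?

SmaI sites (CCCGGG) start at positions 20, 97.
SmaI cuts after base 3 of each site, so after positions 22, 99.
Linear molecule, 2 cuts → 3 fragments:
  1–22 → 22 bp
  23–99 → 77 bp
  100–176 → 77 bp
Sorted largest to smallest: 77, 77, 22 bp.

77, 77, 22 bp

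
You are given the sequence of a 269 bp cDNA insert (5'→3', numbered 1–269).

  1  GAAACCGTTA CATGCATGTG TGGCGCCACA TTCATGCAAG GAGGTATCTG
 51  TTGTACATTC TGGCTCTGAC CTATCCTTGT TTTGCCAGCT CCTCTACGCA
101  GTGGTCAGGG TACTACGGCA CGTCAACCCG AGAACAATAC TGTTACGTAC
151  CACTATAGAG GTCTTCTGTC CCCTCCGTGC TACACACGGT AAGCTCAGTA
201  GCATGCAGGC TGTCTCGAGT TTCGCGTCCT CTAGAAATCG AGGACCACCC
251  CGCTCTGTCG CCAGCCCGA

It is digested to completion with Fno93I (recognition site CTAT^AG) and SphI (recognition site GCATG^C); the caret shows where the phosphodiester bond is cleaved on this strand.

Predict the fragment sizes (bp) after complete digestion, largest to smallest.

156, 64, 49 bp

The Fno93I site (CTATAG) starts at position 153.
Fno93I cuts after base 4 of each site, so after position 156.
The SphI site (GCATGC) starts at position 201.
SphI cuts after base 5 of each site (before the last base), so after position 205.
Combined cut positions: 156, 205.
Linear molecule, 2 cuts → 3 fragments:
  1–156 → 156 bp
  157–205 → 49 bp
  206–269 → 64 bp
Sorted largest to smallest: 156, 64, 49 bp.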